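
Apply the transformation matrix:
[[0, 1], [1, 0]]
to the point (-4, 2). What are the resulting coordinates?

Matrix multiplication:
[[0, 1], [1, 0]] × [-4, 2]ᵀ
= [(0)(-4) + (1)(2), (1)(-4) + (0)(2)]ᵀ
= [2, -4]ᵀ
Result: (2, -4)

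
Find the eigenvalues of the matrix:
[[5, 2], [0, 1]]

Characteristic equation: det(A - λI) = 0
λ² - (trace)λ + (det) = 0
trace = 5 + 1 = 6, det = (5)(1) - (2)(0) = 5
λ² - (6)λ + (5) = 0
λ = (6 ± √((6)² - 4·(5))) / 2 = (6 ± √16) / 2
Solving: λ = 1, 5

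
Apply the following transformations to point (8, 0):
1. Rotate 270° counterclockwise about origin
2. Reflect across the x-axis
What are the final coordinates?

Step 1: Rotate 270° → (0, -8)
Step 2: Reflect across x-axis → (0, 8)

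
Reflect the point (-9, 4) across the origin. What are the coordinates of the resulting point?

Reflection across origin: (-9, 4) → (9, -4)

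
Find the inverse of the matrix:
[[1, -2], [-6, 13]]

For [[a,b],[c,d]], inverse = (1/det)·[[d,-b],[-c,a]]
det = (1)(13) - (-2)(-6) = 13 - 12 = 1
Inverse = [[13, 2], [6, 1]]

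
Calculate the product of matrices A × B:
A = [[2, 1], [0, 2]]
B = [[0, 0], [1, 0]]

Matrix multiplication:
C[0][0] = 2×0 + 1×1 = 1
C[0][1] = 2×0 + 1×0 = 0
C[1][0] = 0×0 + 2×1 = 2
C[1][1] = 0×0 + 2×0 = 0
Result: [[1, 0], [2, 0]]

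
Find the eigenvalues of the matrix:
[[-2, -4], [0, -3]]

Characteristic equation: det(A - λI) = 0
λ² - (trace)λ + (det) = 0
trace = -2 + -3 = -5, det = (-2)(-3) - (-4)(0) = 6
λ² - (-5)λ + (6) = 0
λ = (-5 ± √((-5)² - 4·(6))) / 2 = (-5 ± √1) / 2
Solving: λ = -3, -2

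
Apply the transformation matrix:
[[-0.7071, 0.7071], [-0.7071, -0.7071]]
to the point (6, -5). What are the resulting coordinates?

Matrix multiplication:
[[-0.7071, 0.7071], [-0.7071, -0.7071]] × [6, -5]ᵀ
= [(-0.7071)(6) + (0.7071)(-5), (-0.7071)(6) + (-0.7071)(-5)]ᵀ
= [-7.7781, -0.7071]ᵀ
Result: (-7.7781, -0.7071)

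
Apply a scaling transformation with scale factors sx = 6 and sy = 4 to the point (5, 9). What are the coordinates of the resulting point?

Scaling matrix:
[[6, 0], [0, 4]]
Result: (5 × 6, 9 × 4) = (30, 36)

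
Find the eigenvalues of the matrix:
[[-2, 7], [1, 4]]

Characteristic equation: det(A - λI) = 0
λ² - (trace)λ + (det) = 0
trace = -2 + 4 = 2, det = (-2)(4) - (7)(1) = -15
λ² - (2)λ + (-15) = 0
λ = (2 ± √((2)² - 4·(-15))) / 2 = (2 ± √64) / 2
Solving: λ = -3, 5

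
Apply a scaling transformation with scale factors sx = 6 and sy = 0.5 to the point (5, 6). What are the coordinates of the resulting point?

Scaling matrix:
[[6, 0], [0, 0.50]]
Result: (5 × 6, 6 × 0.5) = (30, 3)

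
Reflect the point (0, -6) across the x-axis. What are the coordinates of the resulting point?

Reflection across x-axis: (0, -6) → (0, 6)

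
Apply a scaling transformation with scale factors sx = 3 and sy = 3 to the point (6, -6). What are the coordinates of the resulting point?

Scaling matrix:
[[3, 0], [0, 3]]
Result: (6 × 3, -6 × 3) = (18, -18)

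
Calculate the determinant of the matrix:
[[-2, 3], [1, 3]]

For a 2×2 matrix [[a, b], [c, d]], det = ad - bc
det = (-2)(3) - (3)(1) = -6 - 3 = -9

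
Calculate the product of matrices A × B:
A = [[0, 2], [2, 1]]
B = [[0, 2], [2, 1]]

Matrix multiplication:
C[0][0] = 0×0 + 2×2 = 4
C[0][1] = 0×2 + 2×1 = 2
C[1][0] = 2×0 + 1×2 = 2
C[1][1] = 2×2 + 1×1 = 5
Result: [[4, 2], [2, 5]]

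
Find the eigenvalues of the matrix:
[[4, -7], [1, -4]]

Characteristic equation: det(A - λI) = 0
λ² - (trace)λ + (det) = 0
trace = 4 + -4 = 0, det = (4)(-4) - (-7)(1) = -9
λ² - (0)λ + (-9) = 0
λ = (0 ± √((0)² - 4·(-9))) / 2 = (0 ± √36) / 2
Solving: λ = -3, 3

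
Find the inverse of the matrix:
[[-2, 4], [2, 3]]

For [[a,b],[c,d]], inverse = (1/det)·[[d,-b],[-c,a]]
det = (-2)(3) - (4)(2) = -6 - 8 = -14
Inverse = (1/-14)·[[3, -4], [-2, -2]]
= [[-3/14, 2/7], [1/7, 1/7]]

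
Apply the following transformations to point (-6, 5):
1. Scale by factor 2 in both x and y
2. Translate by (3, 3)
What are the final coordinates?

Step 1: Scale (-6, 5) by 2 → (-12, 10)
Step 2: Translate by (3, 3) → (-9, 13)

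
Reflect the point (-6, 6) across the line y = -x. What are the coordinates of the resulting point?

Reflection across line y = -x: (-6, 6) → (-6, 6)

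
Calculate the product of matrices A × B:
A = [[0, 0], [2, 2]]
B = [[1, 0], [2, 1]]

Matrix multiplication:
C[0][0] = 0×1 + 0×2 = 0
C[0][1] = 0×0 + 0×1 = 0
C[1][0] = 2×1 + 2×2 = 6
C[1][1] = 2×0 + 2×1 = 2
Result: [[0, 0], [6, 2]]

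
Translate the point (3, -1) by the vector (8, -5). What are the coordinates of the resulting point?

Translation by (8, -5) (homogeneous matrix [[1, 0, 8], [0, 1, -5], [0, 0, 1]]):
x' = 3 + 8 = 11
y' = -1 + -5 = -6
Result: (11, -6)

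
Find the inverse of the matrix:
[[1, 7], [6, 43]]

For [[a,b],[c,d]], inverse = (1/det)·[[d,-b],[-c,a]]
det = (1)(43) - (7)(6) = 43 - 42 = 1
Inverse = [[43, -7], [-6, 1]]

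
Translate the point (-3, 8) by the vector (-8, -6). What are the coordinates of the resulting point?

Translation by (-8, -6) (homogeneous matrix [[1, 0, -8], [0, 1, -6], [0, 0, 1]]):
x' = -3 + -8 = -11
y' = 8 + -6 = 2
Result: (-11, 2)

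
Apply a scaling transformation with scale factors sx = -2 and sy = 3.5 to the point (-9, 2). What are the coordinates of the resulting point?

Scaling matrix:
[[-2, 0], [0, 3.50]]
Result: (-9 × -2, 2 × 3.5) = (18, 7)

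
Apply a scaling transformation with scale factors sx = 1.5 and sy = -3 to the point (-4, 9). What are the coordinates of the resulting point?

Scaling matrix:
[[1.50, 0], [0, -3]]
Result: (-4 × 1.5, 9 × -3) = (-6, -27)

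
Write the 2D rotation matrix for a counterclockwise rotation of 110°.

Rotation matrix formula: [[cos θ, -sin θ], [sin θ, cos θ]]
For θ = 110°:
cos(110°) = -0.3420
sin(110°) = 0.9397
Result: [[-0.3420, -0.9397], [0.9397, -0.3420]]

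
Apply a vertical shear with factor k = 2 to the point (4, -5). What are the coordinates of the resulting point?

Shear matrix for vertical shear with factor k = 2:
[[1, 0], [2, 1]]
Result: (4, -5) → (4, 3)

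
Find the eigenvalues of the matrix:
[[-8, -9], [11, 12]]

Characteristic equation: det(A - λI) = 0
λ² - (trace)λ + (det) = 0
trace = -8 + 12 = 4, det = (-8)(12) - (-9)(11) = 3
λ² - (4)λ + (3) = 0
λ = (4 ± √((4)² - 4·(3))) / 2 = (4 ± √4) / 2
Solving: λ = 1, 3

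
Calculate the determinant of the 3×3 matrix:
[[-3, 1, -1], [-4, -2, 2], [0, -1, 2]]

Expansion along first row:
det = -3·det([[-2,2],[-1,2]]) - 1·det([[-4,2],[0,2]]) + -1·det([[-4,-2],[0,-1]])
    = -3·(-2·2 - 2·-1) - 1·(-4·2 - 2·0) + -1·(-4·-1 - -2·0)
    = -3·-2 - 1·-8 + -1·4
    = 6 + 8 + -4 = 10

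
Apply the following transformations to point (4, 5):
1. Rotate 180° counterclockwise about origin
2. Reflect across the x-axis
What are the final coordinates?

Step 1: Rotate 180° → (-4, -5)
Step 2: Reflect across x-axis → (-4, 5)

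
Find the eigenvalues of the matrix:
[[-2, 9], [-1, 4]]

Characteristic equation: det(A - λI) = 0
λ² - (trace)λ + (det) = 0
trace = -2 + 4 = 2, det = (-2)(4) - (9)(-1) = 1
λ² - (2)λ + (1) = 0
λ = (2 ± √((2)² - 4·(1))) / 2 = (2 ± √0) / 2
Solving: λ = 1, 1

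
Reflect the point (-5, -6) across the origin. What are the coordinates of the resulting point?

Reflection across origin: (-5, -6) → (5, 6)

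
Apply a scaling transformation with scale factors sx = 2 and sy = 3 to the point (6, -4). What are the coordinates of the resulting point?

Scaling matrix:
[[2, 0], [0, 3]]
Result: (6 × 2, -4 × 3) = (12, -12)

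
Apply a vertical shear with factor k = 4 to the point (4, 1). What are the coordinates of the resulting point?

Shear matrix for vertical shear with factor k = 4:
[[1, 0], [4, 1]]
Result: (4, 1) → (4, 17)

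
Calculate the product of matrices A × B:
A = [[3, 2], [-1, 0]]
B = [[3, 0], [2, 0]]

Matrix multiplication:
C[0][0] = 3×3 + 2×2 = 13
C[0][1] = 3×0 + 2×0 = 0
C[1][0] = -1×3 + 0×2 = -3
C[1][1] = -1×0 + 0×0 = 0
Result: [[13, 0], [-3, 0]]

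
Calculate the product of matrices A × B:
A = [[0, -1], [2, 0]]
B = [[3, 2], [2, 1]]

Matrix multiplication:
C[0][0] = 0×3 + -1×2 = -2
C[0][1] = 0×2 + -1×1 = -1
C[1][0] = 2×3 + 0×2 = 6
C[1][1] = 2×2 + 0×1 = 4
Result: [[-2, -1], [6, 4]]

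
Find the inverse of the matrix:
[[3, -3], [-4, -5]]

For [[a,b],[c,d]], inverse = (1/det)·[[d,-b],[-c,a]]
det = (3)(-5) - (-3)(-4) = -15 - 12 = -27
Inverse = (1/-27)·[[-5, 3], [4, 3]]
= [[5/27, -1/9], [-4/27, -1/9]]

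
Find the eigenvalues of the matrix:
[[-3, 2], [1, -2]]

Characteristic equation: det(A - λI) = 0
λ² - (trace)λ + (det) = 0
trace = -3 + -2 = -5, det = (-3)(-2) - (2)(1) = 4
λ² - (-5)λ + (4) = 0
λ = (-5 ± √((-5)² - 4·(4))) / 2 = (-5 ± √9) / 2
Solving: λ = -4, -1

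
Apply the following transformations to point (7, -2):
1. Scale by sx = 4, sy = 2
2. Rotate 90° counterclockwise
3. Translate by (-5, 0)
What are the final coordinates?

Step 1: Scale → (28, -4)
Step 2: Rotate 90° → (4, 28)
Step 3: Translate → (-1, 28)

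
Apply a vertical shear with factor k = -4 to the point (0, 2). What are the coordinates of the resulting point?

Shear matrix for vertical shear with factor k = -4:
[[1, 0], [-4, 1]]
Result: (0, 2) → (0, 2)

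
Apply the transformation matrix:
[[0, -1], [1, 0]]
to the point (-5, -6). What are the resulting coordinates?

Matrix multiplication:
[[0, -1], [1, 0]] × [-5, -6]ᵀ
= [(0)(-5) + (-1)(-6), (1)(-5) + (0)(-6)]ᵀ
= [6, -5]ᵀ
Result: (6, -5)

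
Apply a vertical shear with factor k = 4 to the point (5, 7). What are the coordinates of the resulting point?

Shear matrix for vertical shear with factor k = 4:
[[1, 0], [4, 1]]
Result: (5, 7) → (5, 27)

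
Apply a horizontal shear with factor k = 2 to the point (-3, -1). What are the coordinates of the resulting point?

Shear matrix for horizontal shear with factor k = 2:
[[1, 2], [0, 1]]
Result: (-3, -1) → (-5, -1)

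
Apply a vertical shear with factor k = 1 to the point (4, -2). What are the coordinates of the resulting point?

Shear matrix for vertical shear with factor k = 1:
[[1, 0], [1, 1]]
Result: (4, -2) → (4, 2)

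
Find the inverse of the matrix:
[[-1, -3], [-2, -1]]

For [[a,b],[c,d]], inverse = (1/det)·[[d,-b],[-c,a]]
det = (-1)(-1) - (-3)(-2) = 1 - 6 = -5
Inverse = (1/-5)·[[-1, 3], [2, -1]]
= [[1/5, -3/5], [-2/5, 1/5]]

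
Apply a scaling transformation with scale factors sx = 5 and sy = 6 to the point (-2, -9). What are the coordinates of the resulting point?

Scaling matrix:
[[5, 0], [0, 6]]
Result: (-2 × 5, -9 × 6) = (-10, -54)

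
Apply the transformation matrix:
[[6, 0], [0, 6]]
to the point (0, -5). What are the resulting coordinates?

Matrix multiplication:
[[6, 0], [0, 6]] × [0, -5]ᵀ
= [(6)(0) + (0)(-5), (0)(0) + (6)(-5)]ᵀ
= [0, -30]ᵀ
Result: (0, -30)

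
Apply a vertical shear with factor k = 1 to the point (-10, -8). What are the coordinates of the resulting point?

Shear matrix for vertical shear with factor k = 1:
[[1, 0], [1, 1]]
Result: (-10, -8) → (-10, -18)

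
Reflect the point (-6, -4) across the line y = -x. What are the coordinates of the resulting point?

Reflection across line y = -x: (-6, -4) → (4, 6)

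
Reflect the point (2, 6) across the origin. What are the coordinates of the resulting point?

Reflection across origin: (2, 6) → (-2, -6)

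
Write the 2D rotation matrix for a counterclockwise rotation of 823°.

Rotation matrix formula: [[cos θ, -sin θ], [sin θ, cos θ]]
For θ = 823°:
cos(823°) = -0.2250
sin(823°) = 0.9744
Result: [[-0.2250, -0.9744], [0.9744, -0.2250]]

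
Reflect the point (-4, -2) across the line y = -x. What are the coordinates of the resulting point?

Reflection across line y = -x: (-4, -2) → (2, 4)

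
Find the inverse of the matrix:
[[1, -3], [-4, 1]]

For [[a,b],[c,d]], inverse = (1/det)·[[d,-b],[-c,a]]
det = (1)(1) - (-3)(-4) = 1 - 12 = -11
Inverse = (1/-11)·[[1, 3], [4, 1]]
= [[-1/11, -3/11], [-4/11, -1/11]]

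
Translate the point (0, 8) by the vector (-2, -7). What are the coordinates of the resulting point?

Translation by (-2, -7) (homogeneous matrix [[1, 0, -2], [0, 1, -7], [0, 0, 1]]):
x' = 0 + -2 = -2
y' = 8 + -7 = 1
Result: (-2, 1)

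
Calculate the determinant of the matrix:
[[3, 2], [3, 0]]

For a 2×2 matrix [[a, b], [c, d]], det = ad - bc
det = (3)(0) - (2)(3) = 0 - 6 = -6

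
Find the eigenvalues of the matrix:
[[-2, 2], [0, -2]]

Characteristic equation: det(A - λI) = 0
λ² - (trace)λ + (det) = 0
trace = -2 + -2 = -4, det = (-2)(-2) - (2)(0) = 4
λ² - (-4)λ + (4) = 0
λ = (-4 ± √((-4)² - 4·(4))) / 2 = (-4 ± √0) / 2
Solving: λ = -2, -2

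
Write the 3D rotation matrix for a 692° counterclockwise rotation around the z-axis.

Rotation matrix for counterclockwise 692° around z-axis:
cos(692°) = 0.8829, sin(692°) = -0.4695
Result: [[0.8829, 0.4695, 0], [-0.4695, 0.8829, 0], [0, 0, 1]]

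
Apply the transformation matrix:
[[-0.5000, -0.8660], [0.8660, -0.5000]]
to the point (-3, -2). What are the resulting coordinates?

Matrix multiplication:
[[-0.5000, -0.8660], [0.8660, -0.5000]] × [-3, -2]ᵀ
= [(-0.5000)(-3) + (-0.8660)(-2), (0.8660)(-3) + (-0.5000)(-2)]ᵀ
= [3.2320, -1.5980]ᵀ
Result: (3.2320, -1.5980)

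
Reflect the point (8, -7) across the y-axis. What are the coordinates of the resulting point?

Reflection across y-axis: (8, -7) → (-8, -7)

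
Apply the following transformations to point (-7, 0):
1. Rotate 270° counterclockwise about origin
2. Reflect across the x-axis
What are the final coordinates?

Step 1: Rotate 270° → (0, 7)
Step 2: Reflect across x-axis → (0, -7)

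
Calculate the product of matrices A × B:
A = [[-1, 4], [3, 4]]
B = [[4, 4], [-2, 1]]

Matrix multiplication:
C[0][0] = -1×4 + 4×-2 = -12
C[0][1] = -1×4 + 4×1 = 0
C[1][0] = 3×4 + 4×-2 = 4
C[1][1] = 3×4 + 4×1 = 16
Result: [[-12, 0], [4, 16]]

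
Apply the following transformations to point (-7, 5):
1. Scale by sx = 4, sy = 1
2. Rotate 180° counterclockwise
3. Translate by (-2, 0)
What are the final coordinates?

Step 1: Scale → (-28, 5)
Step 2: Rotate 180° → (28, -5)
Step 3: Translate → (26, -5)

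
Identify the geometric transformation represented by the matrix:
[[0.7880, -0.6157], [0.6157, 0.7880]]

This matrix represents: rotation by 38° counterclockwise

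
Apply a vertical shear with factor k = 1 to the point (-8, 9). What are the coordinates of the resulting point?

Shear matrix for vertical shear with factor k = 1:
[[1, 0], [1, 1]]
Result: (-8, 9) → (-8, 1)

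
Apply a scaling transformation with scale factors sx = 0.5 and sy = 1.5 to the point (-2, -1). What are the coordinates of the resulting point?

Scaling matrix:
[[0.50, 0], [0, 1.50]]
Result: (-2 × 0.5, -1 × 1.5) = (-1, -1.5)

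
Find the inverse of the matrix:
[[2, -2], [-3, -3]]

For [[a,b],[c,d]], inverse = (1/det)·[[d,-b],[-c,a]]
det = (2)(-3) - (-2)(-3) = -6 - 6 = -12
Inverse = (1/-12)·[[-3, 2], [3, 2]]
= [[1/4, -1/6], [-1/4, -1/6]]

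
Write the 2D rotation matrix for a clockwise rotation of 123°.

Rotation matrix formula: [[cos θ, -sin θ], [sin θ, cos θ]]
A clockwise rotation by 123° is equivalent to a counterclockwise rotation by -123°.
For θ = -123°:
cos(-123°) = -0.5446
sin(-123°) = -0.8387
Result: [[-0.5446, 0.8387], [-0.8387, -0.5446]]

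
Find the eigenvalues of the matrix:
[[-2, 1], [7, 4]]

Characteristic equation: det(A - λI) = 0
λ² - (trace)λ + (det) = 0
trace = -2 + 4 = 2, det = (-2)(4) - (1)(7) = -15
λ² - (2)λ + (-15) = 0
λ = (2 ± √((2)² - 4·(-15))) / 2 = (2 ± √64) / 2
Solving: λ = -3, 5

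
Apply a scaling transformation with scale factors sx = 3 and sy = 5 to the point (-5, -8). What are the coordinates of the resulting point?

Scaling matrix:
[[3, 0], [0, 5]]
Result: (-5 × 3, -8 × 5) = (-15, -40)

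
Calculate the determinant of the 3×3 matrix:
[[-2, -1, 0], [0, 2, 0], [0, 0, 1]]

Expansion along first row:
det = -2·det([[2,0],[0,1]]) - -1·det([[0,0],[0,1]]) + 0·det([[0,2],[0,0]])
    = -2·(2·1 - 0·0) - -1·(0·1 - 0·0) + 0·(0·0 - 2·0)
    = -2·2 - -1·0 + 0·0
    = -4 + 0 + 0 = -4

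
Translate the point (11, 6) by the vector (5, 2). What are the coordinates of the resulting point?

Translation by (5, 2) (homogeneous matrix [[1, 0, 5], [0, 1, 2], [0, 0, 1]]):
x' = 11 + 5 = 16
y' = 6 + 2 = 8
Result: (16, 8)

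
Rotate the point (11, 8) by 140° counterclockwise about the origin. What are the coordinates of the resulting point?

Rotation matrix for 140°: [[cos 140°, -sin 140°], [sin 140°, cos 140°]] ≈ [[-0.766044, -0.642788], [0.642788, -0.766044]]
[[-0.766044, -0.642788], [0.642788, -0.766044]] × [11, 8]ᵀ ≈ [-13.5688, 0.9423]ᵀ
Result: (-13.5688, 0.9423)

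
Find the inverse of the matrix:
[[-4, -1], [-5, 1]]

For [[a,b],[c,d]], inverse = (1/det)·[[d,-b],[-c,a]]
det = (-4)(1) - (-1)(-5) = -4 - 5 = -9
Inverse = (1/-9)·[[1, 1], [5, -4]]
= [[-1/9, -1/9], [-5/9, 4/9]]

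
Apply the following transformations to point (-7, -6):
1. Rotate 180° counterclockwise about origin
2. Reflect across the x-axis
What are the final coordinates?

Step 1: Rotate 180° → (7, 6)
Step 2: Reflect across x-axis → (7, -6)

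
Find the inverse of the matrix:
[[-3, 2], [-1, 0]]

For [[a,b],[c,d]], inverse = (1/det)·[[d,-b],[-c,a]]
det = (-3)(0) - (2)(-1) = 0 - -2 = 2
Inverse = (1/2)·[[0, -2], [1, -3]]
= [[0, -1], [1/2, -3/2]]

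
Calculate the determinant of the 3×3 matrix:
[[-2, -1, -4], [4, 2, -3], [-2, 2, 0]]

Expansion along first row:
det = -2·det([[2,-3],[2,0]]) - -1·det([[4,-3],[-2,0]]) + -4·det([[4,2],[-2,2]])
    = -2·(2·0 - -3·2) - -1·(4·0 - -3·-2) + -4·(4·2 - 2·-2)
    = -2·6 - -1·-6 + -4·12
    = -12 + -6 + -48 = -66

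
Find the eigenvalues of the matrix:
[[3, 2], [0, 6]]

Characteristic equation: det(A - λI) = 0
λ² - (trace)λ + (det) = 0
trace = 3 + 6 = 9, det = (3)(6) - (2)(0) = 18
λ² - (9)λ + (18) = 0
λ = (9 ± √((9)² - 4·(18))) / 2 = (9 ± √9) / 2
Solving: λ = 3, 6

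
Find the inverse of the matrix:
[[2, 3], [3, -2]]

For [[a,b],[c,d]], inverse = (1/det)·[[d,-b],[-c,a]]
det = (2)(-2) - (3)(3) = -4 - 9 = -13
Inverse = (1/-13)·[[-2, -3], [-3, 2]]
= [[2/13, 3/13], [3/13, -2/13]]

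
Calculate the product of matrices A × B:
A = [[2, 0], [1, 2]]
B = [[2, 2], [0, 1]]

Matrix multiplication:
C[0][0] = 2×2 + 0×0 = 4
C[0][1] = 2×2 + 0×1 = 4
C[1][0] = 1×2 + 2×0 = 2
C[1][1] = 1×2 + 2×1 = 4
Result: [[4, 4], [2, 4]]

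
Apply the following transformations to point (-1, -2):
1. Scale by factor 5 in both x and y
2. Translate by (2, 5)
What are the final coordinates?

Step 1: Scale (-1, -2) by 5 → (-5, -10)
Step 2: Translate by (2, 5) → (-3, -5)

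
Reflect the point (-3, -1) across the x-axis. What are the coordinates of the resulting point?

Reflection across x-axis: (-3, -1) → (-3, 1)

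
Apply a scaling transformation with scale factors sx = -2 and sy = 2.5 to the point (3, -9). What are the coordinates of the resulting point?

Scaling matrix:
[[-2, 0], [0, 2.50]]
Result: (3 × -2, -9 × 2.5) = (-6, -22.5)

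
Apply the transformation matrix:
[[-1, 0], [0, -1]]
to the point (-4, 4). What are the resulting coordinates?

Matrix multiplication:
[[-1, 0], [0, -1]] × [-4, 4]ᵀ
= [(-1)(-4) + (0)(4), (0)(-4) + (-1)(4)]ᵀ
= [4, -4]ᵀ
Result: (4, -4)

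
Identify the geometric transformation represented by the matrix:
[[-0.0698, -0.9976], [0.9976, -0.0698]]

This matrix represents: rotation by 94° counterclockwise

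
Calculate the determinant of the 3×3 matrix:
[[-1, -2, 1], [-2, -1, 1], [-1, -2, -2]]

Expansion along first row:
det = -1·det([[-1,1],[-2,-2]]) - -2·det([[-2,1],[-1,-2]]) + 1·det([[-2,-1],[-1,-2]])
    = -1·(-1·-2 - 1·-2) - -2·(-2·-2 - 1·-1) + 1·(-2·-2 - -1·-1)
    = -1·4 - -2·5 + 1·3
    = -4 + 10 + 3 = 9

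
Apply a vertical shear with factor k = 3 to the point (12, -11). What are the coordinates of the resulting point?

Shear matrix for vertical shear with factor k = 3:
[[1, 0], [3, 1]]
Result: (12, -11) → (12, 25)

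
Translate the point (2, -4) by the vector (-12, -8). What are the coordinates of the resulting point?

Translation by (-12, -8) (homogeneous matrix [[1, 0, -12], [0, 1, -8], [0, 0, 1]]):
x' = 2 + -12 = -10
y' = -4 + -8 = -12
Result: (-10, -12)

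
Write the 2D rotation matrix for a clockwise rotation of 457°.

Rotation matrix formula: [[cos θ, -sin θ], [sin θ, cos θ]]
A clockwise rotation by 457° is equivalent to a counterclockwise rotation by -457°.
For θ = -457°:
cos(-457°) = -0.1219
sin(-457°) = -0.9925
Result: [[-0.1219, 0.9925], [-0.9925, -0.1219]]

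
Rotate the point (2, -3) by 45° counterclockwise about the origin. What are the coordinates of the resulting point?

Rotation matrix for 45°: [[cos 45°, -sin 45°], [sin 45°, cos 45°]] ≈ [[0.707107, -0.707107], [0.707107, 0.707107]]
[[0.707107, -0.707107], [0.707107, 0.707107]] × [2, -3]ᵀ ≈ [3.5355, -0.7071]ᵀ
Result: (3.5355, -0.7071)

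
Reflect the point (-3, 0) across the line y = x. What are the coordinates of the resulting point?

Reflection across line y = x: (-3, 0) → (0, -3)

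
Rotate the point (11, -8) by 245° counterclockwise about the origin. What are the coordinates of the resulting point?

Rotation matrix for 245°: [[cos 245°, -sin 245°], [sin 245°, cos 245°]] ≈ [[-0.422618, 0.906308], [-0.906308, -0.422618]]
[[-0.422618, 0.906308], [-0.906308, -0.422618]] × [11, -8]ᵀ ≈ [-11.8993, -6.5884]ᵀ
Result: (-11.8993, -6.5884)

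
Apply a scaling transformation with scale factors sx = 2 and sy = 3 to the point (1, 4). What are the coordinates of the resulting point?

Scaling matrix:
[[2, 0], [0, 3]]
Result: (1 × 2, 4 × 3) = (2, 12)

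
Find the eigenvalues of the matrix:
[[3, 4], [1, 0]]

Characteristic equation: det(A - λI) = 0
λ² - (trace)λ + (det) = 0
trace = 3 + 0 = 3, det = (3)(0) - (4)(1) = -4
λ² - (3)λ + (-4) = 0
λ = (3 ± √((3)² - 4·(-4))) / 2 = (3 ± √25) / 2
Solving: λ = -1, 4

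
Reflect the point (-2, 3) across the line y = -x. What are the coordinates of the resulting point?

Reflection across line y = -x: (-2, 3) → (-3, 2)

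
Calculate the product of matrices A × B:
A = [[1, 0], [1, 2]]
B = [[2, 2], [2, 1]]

Matrix multiplication:
C[0][0] = 1×2 + 0×2 = 2
C[0][1] = 1×2 + 0×1 = 2
C[1][0] = 1×2 + 2×2 = 6
C[1][1] = 1×2 + 2×1 = 4
Result: [[2, 2], [6, 4]]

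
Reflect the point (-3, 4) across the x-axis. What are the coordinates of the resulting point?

Reflection across x-axis: (-3, 4) → (-3, -4)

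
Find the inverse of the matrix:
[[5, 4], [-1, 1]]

For [[a,b],[c,d]], inverse = (1/det)·[[d,-b],[-c,a]]
det = (5)(1) - (4)(-1) = 5 - -4 = 9
Inverse = (1/9)·[[1, -4], [1, 5]]
= [[1/9, -4/9], [1/9, 5/9]]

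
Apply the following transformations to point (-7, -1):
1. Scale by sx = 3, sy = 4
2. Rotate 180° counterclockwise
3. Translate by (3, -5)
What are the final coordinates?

Step 1: Scale → (-21, -4)
Step 2: Rotate 180° → (21, 4)
Step 3: Translate → (24, -1)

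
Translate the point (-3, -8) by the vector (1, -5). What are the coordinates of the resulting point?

Translation by (1, -5) (homogeneous matrix [[1, 0, 1], [0, 1, -5], [0, 0, 1]]):
x' = -3 + 1 = -2
y' = -8 + -5 = -13
Result: (-2, -13)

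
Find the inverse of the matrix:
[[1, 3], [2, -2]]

For [[a,b],[c,d]], inverse = (1/det)·[[d,-b],[-c,a]]
det = (1)(-2) - (3)(2) = -2 - 6 = -8
Inverse = (1/-8)·[[-2, -3], [-2, 1]]
= [[1/4, 3/8], [1/4, -1/8]]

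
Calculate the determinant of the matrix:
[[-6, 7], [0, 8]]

For a 2×2 matrix [[a, b], [c, d]], det = ad - bc
det = (-6)(8) - (7)(0) = -48 - 0 = -48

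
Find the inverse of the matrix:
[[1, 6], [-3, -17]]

For [[a,b],[c,d]], inverse = (1/det)·[[d,-b],[-c,a]]
det = (1)(-17) - (6)(-3) = -17 - -18 = 1
Inverse = [[-17, -6], [3, 1]]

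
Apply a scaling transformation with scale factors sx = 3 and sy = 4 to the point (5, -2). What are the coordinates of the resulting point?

Scaling matrix:
[[3, 0], [0, 4]]
Result: (5 × 3, -2 × 4) = (15, -8)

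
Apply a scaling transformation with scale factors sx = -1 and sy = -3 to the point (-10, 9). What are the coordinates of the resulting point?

Scaling matrix:
[[-1, 0], [0, -3]]
Result: (-10 × -1, 9 × -3) = (10, -27)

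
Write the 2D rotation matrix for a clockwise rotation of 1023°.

Rotation matrix formula: [[cos θ, -sin θ], [sin θ, cos θ]]
A clockwise rotation by 1023° is equivalent to a counterclockwise rotation by -1023°.
For θ = -1023°:
cos(-1023°) = 0.5446
sin(-1023°) = 0.8387
Result: [[0.5446, -0.8387], [0.8387, 0.5446]]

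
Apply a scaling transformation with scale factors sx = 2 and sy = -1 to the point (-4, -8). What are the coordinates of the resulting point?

Scaling matrix:
[[2, 0], [0, -1]]
Result: (-4 × 2, -8 × -1) = (-8, 8)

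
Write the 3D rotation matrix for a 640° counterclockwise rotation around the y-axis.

Rotation matrix for counterclockwise 640° around y-axis:
cos(640°) = 0.1736, sin(640°) = -0.9848
Result: [[0.1736, 0, -0.9848], [0, 1, 0], [0.9848, 0, 0.1736]]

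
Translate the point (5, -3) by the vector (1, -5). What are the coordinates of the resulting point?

Translation by (1, -5) (homogeneous matrix [[1, 0, 1], [0, 1, -5], [0, 0, 1]]):
x' = 5 + 1 = 6
y' = -3 + -5 = -8
Result: (6, -8)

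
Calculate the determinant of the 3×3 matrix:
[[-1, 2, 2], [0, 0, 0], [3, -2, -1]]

Expansion along first row:
det = -1·det([[0,0],[-2,-1]]) - 2·det([[0,0],[3,-1]]) + 2·det([[0,0],[3,-2]])
    = -1·(0·-1 - 0·-2) - 2·(0·-1 - 0·3) + 2·(0·-2 - 0·3)
    = -1·0 - 2·0 + 2·0
    = 0 + 0 + 0 = 0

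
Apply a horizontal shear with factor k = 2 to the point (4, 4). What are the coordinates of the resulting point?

Shear matrix for horizontal shear with factor k = 2:
[[1, 2], [0, 1]]
Result: (4, 4) → (12, 4)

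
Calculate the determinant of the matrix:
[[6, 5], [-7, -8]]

For a 2×2 matrix [[a, b], [c, d]], det = ad - bc
det = (6)(-8) - (5)(-7) = -48 - -35 = -13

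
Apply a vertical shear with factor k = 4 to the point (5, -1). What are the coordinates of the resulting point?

Shear matrix for vertical shear with factor k = 4:
[[1, 0], [4, 1]]
Result: (5, -1) → (5, 19)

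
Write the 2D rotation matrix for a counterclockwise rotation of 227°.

Rotation matrix formula: [[cos θ, -sin θ], [sin θ, cos θ]]
For θ = 227°:
cos(227°) = -0.6820
sin(227°) = -0.7314
Result: [[-0.6820, 0.7314], [-0.7314, -0.6820]]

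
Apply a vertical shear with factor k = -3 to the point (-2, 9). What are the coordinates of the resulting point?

Shear matrix for vertical shear with factor k = -3:
[[1, 0], [-3, 1]]
Result: (-2, 9) → (-2, 15)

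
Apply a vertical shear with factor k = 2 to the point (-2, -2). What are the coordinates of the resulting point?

Shear matrix for vertical shear with factor k = 2:
[[1, 0], [2, 1]]
Result: (-2, -2) → (-2, -6)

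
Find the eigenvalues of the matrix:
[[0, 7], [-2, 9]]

Characteristic equation: det(A - λI) = 0
λ² - (trace)λ + (det) = 0
trace = 0 + 9 = 9, det = (0)(9) - (7)(-2) = 14
λ² - (9)λ + (14) = 0
λ = (9 ± √((9)² - 4·(14))) / 2 = (9 ± √25) / 2
Solving: λ = 2, 7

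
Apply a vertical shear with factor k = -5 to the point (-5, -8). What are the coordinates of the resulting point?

Shear matrix for vertical shear with factor k = -5:
[[1, 0], [-5, 1]]
Result: (-5, -8) → (-5, 17)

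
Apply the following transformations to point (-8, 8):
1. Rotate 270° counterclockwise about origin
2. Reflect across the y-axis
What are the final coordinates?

Step 1: Rotate 270° → (8, 8)
Step 2: Reflect across y-axis → (-8, 8)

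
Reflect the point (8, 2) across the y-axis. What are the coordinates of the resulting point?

Reflection across y-axis: (8, 2) → (-8, 2)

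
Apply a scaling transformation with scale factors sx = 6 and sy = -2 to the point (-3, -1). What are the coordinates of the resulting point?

Scaling matrix:
[[6, 0], [0, -2]]
Result: (-3 × 6, -1 × -2) = (-18, 2)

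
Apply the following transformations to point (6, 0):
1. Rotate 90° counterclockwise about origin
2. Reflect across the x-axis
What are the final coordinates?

Step 1: Rotate 90° → (0, 6)
Step 2: Reflect across x-axis → (0, -6)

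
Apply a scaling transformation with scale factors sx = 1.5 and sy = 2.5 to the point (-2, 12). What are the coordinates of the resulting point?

Scaling matrix:
[[1.50, 0], [0, 2.50]]
Result: (-2 × 1.5, 12 × 2.5) = (-3, 30)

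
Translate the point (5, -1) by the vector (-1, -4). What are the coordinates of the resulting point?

Translation by (-1, -4) (homogeneous matrix [[1, 0, -1], [0, 1, -4], [0, 0, 1]]):
x' = 5 + -1 = 4
y' = -1 + -4 = -5
Result: (4, -5)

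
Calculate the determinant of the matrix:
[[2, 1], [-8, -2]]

For a 2×2 matrix [[a, b], [c, d]], det = ad - bc
det = (2)(-2) - (1)(-8) = -4 - -8 = 4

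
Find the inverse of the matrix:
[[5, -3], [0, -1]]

For [[a,b],[c,d]], inverse = (1/det)·[[d,-b],[-c,a]]
det = (5)(-1) - (-3)(0) = -5 - 0 = -5
Inverse = (1/-5)·[[-1, 3], [0, 5]]
= [[1/5, -3/5], [0, -1]]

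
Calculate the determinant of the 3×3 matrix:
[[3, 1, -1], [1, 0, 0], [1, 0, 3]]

Expansion along first row:
det = 3·det([[0,0],[0,3]]) - 1·det([[1,0],[1,3]]) + -1·det([[1,0],[1,0]])
    = 3·(0·3 - 0·0) - 1·(1·3 - 0·1) + -1·(1·0 - 0·1)
    = 3·0 - 1·3 + -1·0
    = 0 + -3 + 0 = -3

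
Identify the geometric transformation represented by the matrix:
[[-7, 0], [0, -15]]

This matrix represents: non-uniform scaling by sx = -7, sy = -15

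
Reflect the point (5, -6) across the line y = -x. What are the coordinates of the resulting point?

Reflection across line y = -x: (5, -6) → (6, -5)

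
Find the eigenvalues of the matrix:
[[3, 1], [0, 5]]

Characteristic equation: det(A - λI) = 0
λ² - (trace)λ + (det) = 0
trace = 3 + 5 = 8, det = (3)(5) - (1)(0) = 15
λ² - (8)λ + (15) = 0
λ = (8 ± √((8)² - 4·(15))) / 2 = (8 ± √4) / 2
Solving: λ = 3, 5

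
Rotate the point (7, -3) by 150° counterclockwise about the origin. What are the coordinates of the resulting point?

Rotation matrix for 150°: [[cos 150°, -sin 150°], [sin 150°, cos 150°]] ≈ [[-0.866025, -0.500000], [0.500000, -0.866025]]
[[-0.866025, -0.500000], [0.500000, -0.866025]] × [7, -3]ᵀ ≈ [-4.5622, 6.0981]ᵀ
Result: (-4.5622, 6.0981)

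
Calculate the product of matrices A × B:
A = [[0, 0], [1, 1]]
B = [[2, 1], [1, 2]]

Matrix multiplication:
C[0][0] = 0×2 + 0×1 = 0
C[0][1] = 0×1 + 0×2 = 0
C[1][0] = 1×2 + 1×1 = 3
C[1][1] = 1×1 + 1×2 = 3
Result: [[0, 0], [3, 3]]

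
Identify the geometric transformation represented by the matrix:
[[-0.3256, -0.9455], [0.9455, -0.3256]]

This matrix represents: rotation by 109° counterclockwise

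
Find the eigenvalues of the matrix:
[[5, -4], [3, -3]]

Characteristic equation: det(A - λI) = 0
λ² - (trace)λ + (det) = 0
trace = 5 + -3 = 2, det = (5)(-3) - (-4)(3) = -3
λ² - (2)λ + (-3) = 0
λ = (2 ± √((2)² - 4·(-3))) / 2 = (2 ± √16) / 2
Solving: λ = -1, 3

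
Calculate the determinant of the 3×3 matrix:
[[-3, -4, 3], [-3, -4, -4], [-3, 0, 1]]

Expansion along first row:
det = -3·det([[-4,-4],[0,1]]) - -4·det([[-3,-4],[-3,1]]) + 3·det([[-3,-4],[-3,0]])
    = -3·(-4·1 - -4·0) - -4·(-3·1 - -4·-3) + 3·(-3·0 - -4·-3)
    = -3·-4 - -4·-15 + 3·-12
    = 12 + -60 + -36 = -84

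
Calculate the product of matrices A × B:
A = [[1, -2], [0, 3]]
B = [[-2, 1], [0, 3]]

Matrix multiplication:
C[0][0] = 1×-2 + -2×0 = -2
C[0][1] = 1×1 + -2×3 = -5
C[1][0] = 0×-2 + 3×0 = 0
C[1][1] = 0×1 + 3×3 = 9
Result: [[-2, -5], [0, 9]]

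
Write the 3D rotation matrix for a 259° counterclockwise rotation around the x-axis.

Rotation matrix for counterclockwise 259° around x-axis:
cos(259°) = -0.1908, sin(259°) = -0.9816
Result: [[1, 0, 0], [0, -0.1908, 0.9816], [0, -0.9816, -0.1908]]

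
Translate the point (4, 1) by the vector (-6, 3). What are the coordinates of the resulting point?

Translation by (-6, 3) (homogeneous matrix [[1, 0, -6], [0, 1, 3], [0, 0, 1]]):
x' = 4 + -6 = -2
y' = 1 + 3 = 4
Result: (-2, 4)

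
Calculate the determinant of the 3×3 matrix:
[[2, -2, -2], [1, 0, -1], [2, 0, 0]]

Expansion along first row:
det = 2·det([[0,-1],[0,0]]) - -2·det([[1,-1],[2,0]]) + -2·det([[1,0],[2,0]])
    = 2·(0·0 - -1·0) - -2·(1·0 - -1·2) + -2·(1·0 - 0·2)
    = 2·0 - -2·2 + -2·0
    = 0 + 4 + 0 = 4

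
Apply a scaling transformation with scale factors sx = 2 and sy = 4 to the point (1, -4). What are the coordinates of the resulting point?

Scaling matrix:
[[2, 0], [0, 4]]
Result: (1 × 2, -4 × 4) = (2, -16)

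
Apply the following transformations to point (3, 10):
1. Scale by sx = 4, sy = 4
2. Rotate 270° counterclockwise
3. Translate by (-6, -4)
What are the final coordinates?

Step 1: Scale → (12, 40)
Step 2: Rotate 270° → (40, -12)
Step 3: Translate → (34, -16)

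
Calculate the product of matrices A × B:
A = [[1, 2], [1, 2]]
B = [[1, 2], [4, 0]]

Matrix multiplication:
C[0][0] = 1×1 + 2×4 = 9
C[0][1] = 1×2 + 2×0 = 2
C[1][0] = 1×1 + 2×4 = 9
C[1][1] = 1×2 + 2×0 = 2
Result: [[9, 2], [9, 2]]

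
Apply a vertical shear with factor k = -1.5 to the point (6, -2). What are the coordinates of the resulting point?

Shear matrix for vertical shear with factor k = -1.5:
[[1, 0], [-1.50, 1]]
Result: (6, -2) → (6, -11)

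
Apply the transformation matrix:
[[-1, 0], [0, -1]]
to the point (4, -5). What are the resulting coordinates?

Matrix multiplication:
[[-1, 0], [0, -1]] × [4, -5]ᵀ
= [(-1)(4) + (0)(-5), (0)(4) + (-1)(-5)]ᵀ
= [-4, 5]ᵀ
Result: (-4, 5)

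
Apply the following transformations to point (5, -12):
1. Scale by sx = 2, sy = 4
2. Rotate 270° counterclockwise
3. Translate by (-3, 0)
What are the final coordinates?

Step 1: Scale → (10, -48)
Step 2: Rotate 270° → (-48, -10)
Step 3: Translate → (-51, -10)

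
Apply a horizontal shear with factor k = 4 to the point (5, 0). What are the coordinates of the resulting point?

Shear matrix for horizontal shear with factor k = 4:
[[1, 4], [0, 1]]
Result: (5, 0) → (5, 0)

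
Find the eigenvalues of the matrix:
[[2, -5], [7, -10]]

Characteristic equation: det(A - λI) = 0
λ² - (trace)λ + (det) = 0
trace = 2 + -10 = -8, det = (2)(-10) - (-5)(7) = 15
λ² - (-8)λ + (15) = 0
λ = (-8 ± √((-8)² - 4·(15))) / 2 = (-8 ± √4) / 2
Solving: λ = -5, -3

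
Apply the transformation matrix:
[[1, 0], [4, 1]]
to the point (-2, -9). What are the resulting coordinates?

Matrix multiplication:
[[1, 0], [4, 1]] × [-2, -9]ᵀ
= [(1)(-2) + (0)(-9), (4)(-2) + (1)(-9)]ᵀ
= [-2, -17]ᵀ
Result: (-2, -17)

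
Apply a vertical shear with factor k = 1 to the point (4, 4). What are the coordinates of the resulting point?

Shear matrix for vertical shear with factor k = 1:
[[1, 0], [1, 1]]
Result: (4, 4) → (4, 8)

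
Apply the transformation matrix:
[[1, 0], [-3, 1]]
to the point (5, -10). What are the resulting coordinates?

Matrix multiplication:
[[1, 0], [-3, 1]] × [5, -10]ᵀ
= [(1)(5) + (0)(-10), (-3)(5) + (1)(-10)]ᵀ
= [5, -25]ᵀ
Result: (5, -25)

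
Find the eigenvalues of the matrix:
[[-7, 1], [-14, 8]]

Characteristic equation: det(A - λI) = 0
λ² - (trace)λ + (det) = 0
trace = -7 + 8 = 1, det = (-7)(8) - (1)(-14) = -42
λ² - (1)λ + (-42) = 0
λ = (1 ± √((1)² - 4·(-42))) / 2 = (1 ± √169) / 2
Solving: λ = -6, 7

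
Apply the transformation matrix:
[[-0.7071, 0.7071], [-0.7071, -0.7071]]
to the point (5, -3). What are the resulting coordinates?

Matrix multiplication:
[[-0.7071, 0.7071], [-0.7071, -0.7071]] × [5, -3]ᵀ
= [(-0.7071)(5) + (0.7071)(-3), (-0.7071)(5) + (-0.7071)(-3)]ᵀ
= [-5.6568, -1.4142]ᵀ
Result: (-5.6568, -1.4142)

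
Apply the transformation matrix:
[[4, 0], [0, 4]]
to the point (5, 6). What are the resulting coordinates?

Matrix multiplication:
[[4, 0], [0, 4]] × [5, 6]ᵀ
= [(4)(5) + (0)(6), (0)(5) + (4)(6)]ᵀ
= [20, 24]ᵀ
Result: (20, 24)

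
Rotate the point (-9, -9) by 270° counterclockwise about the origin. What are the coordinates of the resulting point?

Rotation matrix for 270°: [[cos 270°, -sin 270°], [sin 270°, cos 270°]] = [[0, 1], [-1, 0]]
[[0, 1], [-1, 0]] × [-9, -9]ᵀ = [-9, 9]ᵀ
Result: (-9, 9)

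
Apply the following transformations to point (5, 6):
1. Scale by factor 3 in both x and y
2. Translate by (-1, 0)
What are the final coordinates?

Step 1: Scale (5, 6) by 3 → (15, 18)
Step 2: Translate by (-1, 0) → (14, 18)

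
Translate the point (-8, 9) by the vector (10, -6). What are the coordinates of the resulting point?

Translation by (10, -6) (homogeneous matrix [[1, 0, 10], [0, 1, -6], [0, 0, 1]]):
x' = -8 + 10 = 2
y' = 9 + -6 = 3
Result: (2, 3)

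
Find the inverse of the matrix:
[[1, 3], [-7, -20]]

For [[a,b],[c,d]], inverse = (1/det)·[[d,-b],[-c,a]]
det = (1)(-20) - (3)(-7) = -20 - -21 = 1
Inverse = [[-20, -3], [7, 1]]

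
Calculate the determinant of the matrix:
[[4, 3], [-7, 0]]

For a 2×2 matrix [[a, b], [c, d]], det = ad - bc
det = (4)(0) - (3)(-7) = 0 - -21 = 21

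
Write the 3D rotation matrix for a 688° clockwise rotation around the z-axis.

Rotation matrix for clockwise 688° around z-axis:
A clockwise rotation by 688° is a counterclockwise rotation by -688°.
cos(-688°) = 0.8480, sin(-688°) = 0.5299
Result: [[0.8480, -0.5299, 0], [0.5299, 0.8480, 0], [0, 0, 1]]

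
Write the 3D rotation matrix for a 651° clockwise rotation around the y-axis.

Rotation matrix for clockwise 651° around y-axis:
A clockwise rotation by 651° is a counterclockwise rotation by -651°.
cos(-651°) = 0.3584, sin(-651°) = 0.9336
Result: [[0.3584, 0, 0.9336], [0, 1, 0], [-0.9336, 0, 0.3584]]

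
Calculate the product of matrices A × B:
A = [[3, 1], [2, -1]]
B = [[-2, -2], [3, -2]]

Matrix multiplication:
C[0][0] = 3×-2 + 1×3 = -3
C[0][1] = 3×-2 + 1×-2 = -8
C[1][0] = 2×-2 + -1×3 = -7
C[1][1] = 2×-2 + -1×-2 = -2
Result: [[-3, -8], [-7, -2]]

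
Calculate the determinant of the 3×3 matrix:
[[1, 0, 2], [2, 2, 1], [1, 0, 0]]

Expansion along first row:
det = 1·det([[2,1],[0,0]]) - 0·det([[2,1],[1,0]]) + 2·det([[2,2],[1,0]])
    = 1·(2·0 - 1·0) - 0·(2·0 - 1·1) + 2·(2·0 - 2·1)
    = 1·0 - 0·-1 + 2·-2
    = 0 + 0 + -4 = -4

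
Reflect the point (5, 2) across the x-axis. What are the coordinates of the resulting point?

Reflection across x-axis: (5, 2) → (5, -2)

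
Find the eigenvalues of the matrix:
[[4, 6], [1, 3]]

Characteristic equation: det(A - λI) = 0
λ² - (trace)λ + (det) = 0
trace = 4 + 3 = 7, det = (4)(3) - (6)(1) = 6
λ² - (7)λ + (6) = 0
λ = (7 ± √((7)² - 4·(6))) / 2 = (7 ± √25) / 2
Solving: λ = 1, 6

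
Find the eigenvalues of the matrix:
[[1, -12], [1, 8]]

Characteristic equation: det(A - λI) = 0
λ² - (trace)λ + (det) = 0
trace = 1 + 8 = 9, det = (1)(8) - (-12)(1) = 20
λ² - (9)λ + (20) = 0
λ = (9 ± √((9)² - 4·(20))) / 2 = (9 ± √1) / 2
Solving: λ = 4, 5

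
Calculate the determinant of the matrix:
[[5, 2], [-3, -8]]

For a 2×2 matrix [[a, b], [c, d]], det = ad - bc
det = (5)(-8) - (2)(-3) = -40 - -6 = -34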